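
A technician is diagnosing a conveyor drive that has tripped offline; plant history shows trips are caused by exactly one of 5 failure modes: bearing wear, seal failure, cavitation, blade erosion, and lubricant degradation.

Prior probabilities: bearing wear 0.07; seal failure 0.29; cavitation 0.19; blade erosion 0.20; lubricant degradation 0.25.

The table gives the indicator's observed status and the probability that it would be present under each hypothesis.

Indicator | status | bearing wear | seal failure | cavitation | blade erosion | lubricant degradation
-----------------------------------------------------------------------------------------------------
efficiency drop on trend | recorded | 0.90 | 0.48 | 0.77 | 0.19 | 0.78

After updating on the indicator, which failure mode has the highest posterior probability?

Multiply each prior by the likelihood of the indicator:
  bearing wear: 0.07 × 0.90 = 0.063
  seal failure: 0.29 × 0.48 = 0.1392
  cavitation: 0.19 × 0.77 = 0.1463
  blade erosion: 0.20 × 0.19 = 0.038
  lubricant degradation: 0.25 × 0.78 = 0.195
Marginal likelihood of the evidence = 0.5815.
P(bearing wear | evidence) ≈ 0.063 / 0.5815 ≈ 0.108
P(seal failure | evidence) ≈ 0.1392 / 0.5815 ≈ 0.239
P(cavitation | evidence) ≈ 0.1463 / 0.5815 ≈ 0.252
P(blade erosion | evidence) ≈ 0.038 / 0.5815 ≈ 0.065
P(lubricant degradation | evidence) ≈ 0.195 / 0.5815 ≈ 0.335
The largest is 0.335, so lubricant degradation is most probable.

lubricant degradation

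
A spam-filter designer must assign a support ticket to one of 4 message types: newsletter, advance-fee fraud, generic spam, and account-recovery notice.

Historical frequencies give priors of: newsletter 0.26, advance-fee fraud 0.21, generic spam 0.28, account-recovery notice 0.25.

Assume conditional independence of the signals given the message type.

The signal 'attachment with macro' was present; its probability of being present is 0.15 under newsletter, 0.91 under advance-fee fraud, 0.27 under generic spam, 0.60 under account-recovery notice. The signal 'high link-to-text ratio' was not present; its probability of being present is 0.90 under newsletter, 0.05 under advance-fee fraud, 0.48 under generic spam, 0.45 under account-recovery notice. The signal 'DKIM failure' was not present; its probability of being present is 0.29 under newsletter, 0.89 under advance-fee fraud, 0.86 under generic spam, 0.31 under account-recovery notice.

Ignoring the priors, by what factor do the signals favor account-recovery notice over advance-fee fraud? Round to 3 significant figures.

The Bayes factor is the ratio of the joint likelihoods of the signal pattern under the two hypotheses (using 1 − P(present | H) for each absent signal).
  account-recovery notice: 0.60 × (1 − 0.45) × (1 − 0.31) = 0.2277
  advance-fee fraud: 0.91 × (1 − 0.05) × (1 − 0.89) = 0.095095
Bayes factor = 0.2277 / 0.095095 ≈ 2.39

2.39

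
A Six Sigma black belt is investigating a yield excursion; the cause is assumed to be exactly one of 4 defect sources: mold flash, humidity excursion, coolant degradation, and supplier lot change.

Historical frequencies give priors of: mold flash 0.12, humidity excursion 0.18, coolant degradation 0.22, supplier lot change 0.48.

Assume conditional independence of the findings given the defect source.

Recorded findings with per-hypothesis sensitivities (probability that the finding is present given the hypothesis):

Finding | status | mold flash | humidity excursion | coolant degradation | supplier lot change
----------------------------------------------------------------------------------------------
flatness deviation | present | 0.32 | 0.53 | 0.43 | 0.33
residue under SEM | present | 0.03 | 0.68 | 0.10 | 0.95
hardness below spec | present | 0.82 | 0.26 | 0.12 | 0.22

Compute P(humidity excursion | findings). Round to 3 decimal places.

By Bayes' rule with conditional independence, the unnormalized weight for each hypothesis is prior × ∏ likelihoods:
  mold flash: 0.12 × 0.32 × 0.03 × 0.82 = 0.00094464
  humidity excursion: 0.18 × 0.53 × 0.68 × 0.26 = 0.016867
  coolant degradation: 0.22 × 0.43 × 0.10 × 0.12 = 0.0011352
  supplier lot change: 0.48 × 0.33 × 0.95 × 0.22 = 0.033106
The unnormalized weights sum to 0.052052.
P(humidity excursion | evidence) = 0.016867 / 0.052052 ≈ 0.324.

0.324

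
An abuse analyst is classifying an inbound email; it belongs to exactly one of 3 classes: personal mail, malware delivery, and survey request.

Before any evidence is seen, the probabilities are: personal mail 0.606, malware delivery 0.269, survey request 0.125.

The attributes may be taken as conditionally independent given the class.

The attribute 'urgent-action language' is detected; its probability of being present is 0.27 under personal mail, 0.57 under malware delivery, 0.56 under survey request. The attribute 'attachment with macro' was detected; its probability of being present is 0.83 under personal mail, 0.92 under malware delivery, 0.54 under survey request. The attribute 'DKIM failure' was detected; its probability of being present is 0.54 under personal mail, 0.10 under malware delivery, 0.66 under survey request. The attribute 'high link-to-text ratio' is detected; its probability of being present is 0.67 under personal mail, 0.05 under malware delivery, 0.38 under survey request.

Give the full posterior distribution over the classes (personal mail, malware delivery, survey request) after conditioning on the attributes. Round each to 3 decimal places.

By Bayes' rule with conditional independence, the unnormalized weight for each hypothesis is prior × ∏ likelihoods:
  personal mail: 0.606 × 0.27 × 0.83 × 0.54 × 0.67 = 0.049134
  malware delivery: 0.269 × 0.57 × 0.92 × 0.10 × 0.05 = 0.00070532
  survey request: 0.125 × 0.56 × 0.54 × 0.66 × 0.38 = 0.0094802
Normalizing constant Z = 0.049134 + 0.00070532 + 0.0094802 = 0.05932.
P(personal mail | evidence) = 0.049134 / 0.05932 ≈ 0.828
P(malware delivery | evidence) = 0.00070532 / 0.05932 ≈ 0.012
P(survey request | evidence) = 0.0094802 / 0.05932 ≈ 0.160

0.828, 0.012, 0.160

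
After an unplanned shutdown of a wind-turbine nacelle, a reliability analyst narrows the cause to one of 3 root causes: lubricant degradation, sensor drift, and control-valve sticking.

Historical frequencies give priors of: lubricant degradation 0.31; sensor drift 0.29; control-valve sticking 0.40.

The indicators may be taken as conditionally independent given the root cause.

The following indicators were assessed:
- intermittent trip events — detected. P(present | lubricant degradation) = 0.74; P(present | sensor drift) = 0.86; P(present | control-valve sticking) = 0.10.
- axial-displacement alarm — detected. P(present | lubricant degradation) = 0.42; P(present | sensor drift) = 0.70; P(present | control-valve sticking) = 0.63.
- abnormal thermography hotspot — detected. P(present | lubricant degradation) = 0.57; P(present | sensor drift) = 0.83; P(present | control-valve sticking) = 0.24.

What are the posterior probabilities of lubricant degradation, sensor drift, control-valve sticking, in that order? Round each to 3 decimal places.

By Bayes' rule with conditional independence, the unnormalized weight for each hypothesis is prior × ∏ likelihoods:
  lubricant degradation: 0.31 × 0.74 × 0.42 × 0.57 = 0.054918
  sensor drift: 0.29 × 0.86 × 0.70 × 0.83 = 0.1449
  control-valve sticking: 0.40 × 0.10 × 0.63 × 0.24 = 0.006048
The unnormalized weights sum to 0.20587.
P(lubricant degradation | evidence) = 0.054918 / 0.20587 ≈ 0.267
P(sensor drift | evidence) = 0.1449 / 0.20587 ≈ 0.704
P(control-valve sticking | evidence) = 0.006048 / 0.20587 ≈ 0.029

0.267, 0.704, 0.029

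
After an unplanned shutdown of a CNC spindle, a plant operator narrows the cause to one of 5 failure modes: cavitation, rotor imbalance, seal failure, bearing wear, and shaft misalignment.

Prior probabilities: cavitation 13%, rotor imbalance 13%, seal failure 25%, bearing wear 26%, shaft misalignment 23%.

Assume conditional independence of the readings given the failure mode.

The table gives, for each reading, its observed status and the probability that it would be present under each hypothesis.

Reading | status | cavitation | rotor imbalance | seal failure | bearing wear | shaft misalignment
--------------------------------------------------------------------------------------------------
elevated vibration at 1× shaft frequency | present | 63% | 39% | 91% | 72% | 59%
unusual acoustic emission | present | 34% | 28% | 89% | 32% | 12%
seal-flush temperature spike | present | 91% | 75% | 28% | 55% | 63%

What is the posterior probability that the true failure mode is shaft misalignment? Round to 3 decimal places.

0.075

Multiply each prior by the joint likelihood of the reading pattern:
  cavitation: 0.13 × 0.63 × 0.34 × 0.91 = 0.02534
  rotor imbalance: 0.13 × 0.39 × 0.28 × 0.75 = 0.010647
  seal failure: 0.25 × 0.91 × 0.89 × 0.28 = 0.056693
  bearing wear: 0.26 × 0.72 × 0.32 × 0.55 = 0.032947
  shaft misalignment: 0.23 × 0.59 × 0.12 × 0.63 = 0.010259
The unnormalized weights sum to 0.13589.
P(shaft misalignment | evidence) = 0.010259 / 0.13589 ≈ 0.075.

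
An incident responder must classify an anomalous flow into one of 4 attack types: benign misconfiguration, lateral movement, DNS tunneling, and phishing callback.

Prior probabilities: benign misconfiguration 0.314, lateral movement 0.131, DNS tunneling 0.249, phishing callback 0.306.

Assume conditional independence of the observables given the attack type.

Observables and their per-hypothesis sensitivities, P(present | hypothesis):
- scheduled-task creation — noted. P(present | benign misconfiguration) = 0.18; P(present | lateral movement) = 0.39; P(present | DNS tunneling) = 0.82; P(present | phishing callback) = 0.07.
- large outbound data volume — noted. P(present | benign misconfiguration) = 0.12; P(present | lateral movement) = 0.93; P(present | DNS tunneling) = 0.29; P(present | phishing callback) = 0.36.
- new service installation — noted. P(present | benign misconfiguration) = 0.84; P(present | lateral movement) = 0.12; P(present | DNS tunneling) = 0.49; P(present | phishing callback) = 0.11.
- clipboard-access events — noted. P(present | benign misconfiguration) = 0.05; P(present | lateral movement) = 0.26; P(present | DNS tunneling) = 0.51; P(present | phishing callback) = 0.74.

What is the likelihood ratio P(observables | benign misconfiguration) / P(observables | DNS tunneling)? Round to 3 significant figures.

Take the product of per-observable likelihoods under each hypothesis, then divide.
  benign misconfiguration: 0.18 × 0.12 × 0.84 × 0.05 = 0.0009072
  DNS tunneling: 0.82 × 0.29 × 0.49 × 0.51 = 0.059426
Bayes factor = 0.0009072 / 0.059426 ≈ 0.0153

0.0153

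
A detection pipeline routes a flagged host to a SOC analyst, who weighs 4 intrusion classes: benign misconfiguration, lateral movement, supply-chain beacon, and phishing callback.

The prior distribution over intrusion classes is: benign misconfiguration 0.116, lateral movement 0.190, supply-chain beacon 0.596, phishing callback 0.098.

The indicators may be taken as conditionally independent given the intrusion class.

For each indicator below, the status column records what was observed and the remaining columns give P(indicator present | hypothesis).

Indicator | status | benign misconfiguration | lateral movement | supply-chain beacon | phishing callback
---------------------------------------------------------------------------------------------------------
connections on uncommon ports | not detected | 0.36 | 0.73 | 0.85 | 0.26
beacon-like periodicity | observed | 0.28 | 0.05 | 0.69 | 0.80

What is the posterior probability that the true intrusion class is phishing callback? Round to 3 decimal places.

Multiply each prior by the joint likelihood of the indicator pattern (using 1 − P(present | H) for each absent indicator):
  benign misconfiguration: 0.116 × (1 − 0.36) × 0.28 = 0.020787
  lateral movement: 0.190 × (1 − 0.73) × 0.05 = 0.002565
  supply-chain beacon: 0.596 × (1 − 0.85) × 0.69 = 0.061686
  phishing callback: 0.098 × (1 − 0.26) × 0.80 = 0.058016
The unnormalized weights sum to 0.14305.
P(phishing callback | evidence) = 0.058016 / 0.14305 ≈ 0.406.

0.406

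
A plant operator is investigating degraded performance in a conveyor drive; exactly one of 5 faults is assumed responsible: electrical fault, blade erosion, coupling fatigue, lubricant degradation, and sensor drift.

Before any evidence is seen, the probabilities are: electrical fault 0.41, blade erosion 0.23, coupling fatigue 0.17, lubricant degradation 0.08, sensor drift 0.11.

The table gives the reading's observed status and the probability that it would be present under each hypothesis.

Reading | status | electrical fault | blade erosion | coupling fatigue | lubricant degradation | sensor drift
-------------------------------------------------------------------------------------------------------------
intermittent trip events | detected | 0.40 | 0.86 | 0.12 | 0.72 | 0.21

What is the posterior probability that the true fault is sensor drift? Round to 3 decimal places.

Multiply each prior by the likelihood of the reading:
  electrical fault: 0.41 × 0.40 = 0.164
  blade erosion: 0.23 × 0.86 = 0.1978
  coupling fatigue: 0.17 × 0.12 = 0.0204
  lubricant degradation: 0.08 × 0.72 = 0.0576
  sensor drift: 0.11 × 0.21 = 0.0231
Normalizing constant Z = 0.164 + 0.1978 + 0.0204 + 0.0576 + 0.0231 = 0.4629.
P(sensor drift | evidence) = 0.0231 / 0.4629 ≈ 0.050.

0.050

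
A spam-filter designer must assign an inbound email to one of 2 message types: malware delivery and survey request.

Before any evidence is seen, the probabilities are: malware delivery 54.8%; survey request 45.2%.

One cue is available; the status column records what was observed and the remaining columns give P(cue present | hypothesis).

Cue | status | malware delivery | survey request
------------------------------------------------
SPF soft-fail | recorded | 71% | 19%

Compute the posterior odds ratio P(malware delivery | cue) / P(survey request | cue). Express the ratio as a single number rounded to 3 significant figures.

4.53

The normalizing constant cancels in an odds ratio, so compute prior × likelihood for the two hypotheses only:
  malware delivery: 0.548 × 0.71 = 0.38908
  survey request: 0.452 × 0.19 = 0.08588
Posterior odds = 0.38908 / 0.08588 ≈ 4.53.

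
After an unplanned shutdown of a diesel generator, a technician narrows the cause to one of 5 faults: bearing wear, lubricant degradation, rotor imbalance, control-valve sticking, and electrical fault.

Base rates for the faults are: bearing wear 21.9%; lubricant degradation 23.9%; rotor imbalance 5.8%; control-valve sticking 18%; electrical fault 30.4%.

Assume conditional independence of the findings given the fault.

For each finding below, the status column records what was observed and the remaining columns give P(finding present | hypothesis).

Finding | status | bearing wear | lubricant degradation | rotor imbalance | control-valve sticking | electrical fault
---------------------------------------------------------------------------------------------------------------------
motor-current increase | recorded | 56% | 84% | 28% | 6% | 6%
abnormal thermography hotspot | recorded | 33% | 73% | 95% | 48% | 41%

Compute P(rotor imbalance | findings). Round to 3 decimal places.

Multiply each prior by the joint likelihood of the evidence pattern:
  bearing wear: 0.219 × 0.56 × 0.33 = 0.040471
  lubricant degradation: 0.239 × 0.84 × 0.73 = 0.14655
  rotor imbalance: 0.058 × 0.28 × 0.95 = 0.015428
  control-valve sticking: 0.180 × 0.06 × 0.48 = 0.005184
  electrical fault: 0.304 × 0.06 × 0.41 = 0.0074784
Normalizing constant Z = 0.040471 + 0.14655 + 0.015428 + 0.005184 + 0.0074784 = 0.21512.
P(rotor imbalance | evidence) = 0.015428 / 0.21512 ≈ 0.072.

0.072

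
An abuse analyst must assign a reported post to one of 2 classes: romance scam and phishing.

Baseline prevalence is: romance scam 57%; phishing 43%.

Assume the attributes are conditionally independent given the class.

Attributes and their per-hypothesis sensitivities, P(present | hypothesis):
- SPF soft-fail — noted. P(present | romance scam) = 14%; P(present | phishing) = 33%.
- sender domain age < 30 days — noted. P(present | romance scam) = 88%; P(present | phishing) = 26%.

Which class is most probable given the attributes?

Multiply each prior by the joint likelihood of the attribute pattern:
  romance scam: 0.570 × 0.14 × 0.88 = 0.070224
  phishing: 0.430 × 0.33 × 0.26 = 0.036894
Normalizing constant Z = 0.070224 + 0.036894 = 0.10712.
P(romance scam | evidence) ≈ 0.070224 / 0.10712 ≈ 0.656
P(phishing | evidence) ≈ 0.036894 / 0.10712 ≈ 0.344
The largest is 0.656, so romance scam is most probable.

romance scam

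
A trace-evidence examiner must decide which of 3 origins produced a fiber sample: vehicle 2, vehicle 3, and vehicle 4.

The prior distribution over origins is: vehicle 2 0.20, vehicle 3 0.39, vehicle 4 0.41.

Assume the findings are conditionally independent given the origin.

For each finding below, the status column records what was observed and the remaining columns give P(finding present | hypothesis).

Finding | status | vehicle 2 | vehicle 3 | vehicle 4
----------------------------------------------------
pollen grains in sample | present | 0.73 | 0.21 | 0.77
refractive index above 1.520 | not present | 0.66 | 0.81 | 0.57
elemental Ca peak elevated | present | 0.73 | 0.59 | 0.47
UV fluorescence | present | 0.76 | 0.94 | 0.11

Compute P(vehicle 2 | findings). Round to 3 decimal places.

For each hypothesis, the unnormalized posterior weight is prior × product of the finding likelihoods (using 1 − P(present | H) for each absent finding):
  vehicle 2: 0.20 × 0.73 × (1 − 0.66) × 0.73 × 0.76 = 0.02754
  vehicle 3: 0.39 × 0.21 × (1 − 0.81) × 0.59 × 0.94 = 0.0086301
  vehicle 4: 0.41 × 0.77 × (1 − 0.57) × 0.47 × 0.11 = 0.0070183
Marginal likelihood of the evidence = 0.043189.
P(vehicle 2 | evidence) = 0.02754 / 0.043189 ≈ 0.638.

0.638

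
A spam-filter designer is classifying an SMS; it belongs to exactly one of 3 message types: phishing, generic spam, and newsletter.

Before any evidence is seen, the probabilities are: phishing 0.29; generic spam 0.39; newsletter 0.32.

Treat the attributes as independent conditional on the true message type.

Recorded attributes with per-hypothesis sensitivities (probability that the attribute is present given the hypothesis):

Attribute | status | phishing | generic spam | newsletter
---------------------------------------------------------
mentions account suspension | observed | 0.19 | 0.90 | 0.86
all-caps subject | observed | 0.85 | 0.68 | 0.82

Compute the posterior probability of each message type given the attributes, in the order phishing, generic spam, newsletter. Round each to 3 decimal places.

0.092, 0.467, 0.441

By Bayes' rule with conditional independence, the unnormalized weight for each hypothesis is prior × ∏ likelihoods:
  phishing: 0.29 × 0.19 × 0.85 = 0.046835
  generic spam: 0.39 × 0.90 × 0.68 = 0.23868
  newsletter: 0.32 × 0.86 × 0.82 = 0.22566
Marginal likelihood of the evidence = 0.51118.
P(phishing | evidence) = 0.046835 / 0.51118 ≈ 0.092
P(generic spam | evidence) = 0.23868 / 0.51118 ≈ 0.467
P(newsletter | evidence) = 0.22566 / 0.51118 ≈ 0.441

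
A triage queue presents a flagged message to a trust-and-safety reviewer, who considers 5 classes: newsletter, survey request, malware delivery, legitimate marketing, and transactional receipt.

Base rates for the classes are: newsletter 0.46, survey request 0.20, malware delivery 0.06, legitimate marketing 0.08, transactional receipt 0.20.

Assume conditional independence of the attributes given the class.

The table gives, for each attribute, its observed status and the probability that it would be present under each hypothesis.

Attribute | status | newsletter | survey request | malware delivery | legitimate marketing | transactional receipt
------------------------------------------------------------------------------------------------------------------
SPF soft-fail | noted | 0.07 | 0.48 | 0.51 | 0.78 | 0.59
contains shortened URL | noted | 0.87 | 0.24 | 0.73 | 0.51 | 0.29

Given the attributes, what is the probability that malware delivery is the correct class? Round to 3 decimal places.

0.160

Multiply each prior by the joint likelihood of the attribute pattern:
  newsletter: 0.46 × 0.07 × 0.87 = 0.028014
  survey request: 0.20 × 0.48 × 0.24 = 0.02304
  malware delivery: 0.06 × 0.51 × 0.73 = 0.022338
  legitimate marketing: 0.08 × 0.78 × 0.51 = 0.031824
  transactional receipt: 0.20 × 0.59 × 0.29 = 0.03422
The unnormalized weights sum to 0.13944.
P(malware delivery | evidence) = 0.022338 / 0.13944 ≈ 0.160.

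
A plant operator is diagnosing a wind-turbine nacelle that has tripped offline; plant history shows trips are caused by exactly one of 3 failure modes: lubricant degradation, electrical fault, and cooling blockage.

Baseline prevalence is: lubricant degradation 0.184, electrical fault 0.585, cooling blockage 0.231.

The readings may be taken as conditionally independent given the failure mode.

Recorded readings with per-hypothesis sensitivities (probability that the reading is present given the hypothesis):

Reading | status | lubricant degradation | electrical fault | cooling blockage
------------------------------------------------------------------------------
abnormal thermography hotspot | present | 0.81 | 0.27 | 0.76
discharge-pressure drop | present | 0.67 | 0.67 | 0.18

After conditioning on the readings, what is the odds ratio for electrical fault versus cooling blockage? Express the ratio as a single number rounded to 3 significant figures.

Unnormalized posterior weight (prior times the reading likelihoods) for each of the two hypotheses:
  electrical fault: 0.585 × 0.27 × 0.67 = 0.10583
  cooling blockage: 0.231 × 0.76 × 0.18 = 0.031601
Posterior odds = 0.10583 / 0.031601 ≈ 3.35.

3.35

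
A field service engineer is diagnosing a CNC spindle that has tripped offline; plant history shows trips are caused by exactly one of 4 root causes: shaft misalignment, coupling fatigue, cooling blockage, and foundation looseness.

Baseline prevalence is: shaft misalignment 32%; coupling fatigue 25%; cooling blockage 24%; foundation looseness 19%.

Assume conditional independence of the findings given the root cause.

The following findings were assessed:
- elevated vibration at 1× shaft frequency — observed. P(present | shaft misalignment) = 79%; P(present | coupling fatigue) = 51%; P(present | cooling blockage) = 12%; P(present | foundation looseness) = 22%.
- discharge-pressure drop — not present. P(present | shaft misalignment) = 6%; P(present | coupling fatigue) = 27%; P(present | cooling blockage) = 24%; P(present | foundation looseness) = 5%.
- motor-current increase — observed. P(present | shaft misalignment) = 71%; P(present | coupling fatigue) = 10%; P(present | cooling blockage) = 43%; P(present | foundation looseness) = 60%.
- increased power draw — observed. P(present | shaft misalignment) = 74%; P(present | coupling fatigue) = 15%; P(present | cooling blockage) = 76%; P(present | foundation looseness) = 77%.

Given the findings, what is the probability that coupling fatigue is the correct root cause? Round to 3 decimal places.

0.009

Multiply each prior by the joint likelihood of the evidence pattern (using 1 − P(present | H) for each absent finding):
  shaft misalignment: 0.32 × 0.79 × (1 − 0.06) × 0.71 × 0.74 = 0.12485
  coupling fatigue: 0.25 × 0.51 × (1 − 0.27) × 0.10 × 0.15 = 0.0013961
  cooling blockage: 0.24 × 0.12 × (1 − 0.24) × 0.43 × 0.76 = 0.007153
  foundation looseness: 0.19 × 0.22 × (1 − 0.05) × 0.60 × 0.77 = 0.018346
The unnormalized weights sum to 0.15175.
P(coupling fatigue | evidence) = 0.0013961 / 0.15175 ≈ 0.009.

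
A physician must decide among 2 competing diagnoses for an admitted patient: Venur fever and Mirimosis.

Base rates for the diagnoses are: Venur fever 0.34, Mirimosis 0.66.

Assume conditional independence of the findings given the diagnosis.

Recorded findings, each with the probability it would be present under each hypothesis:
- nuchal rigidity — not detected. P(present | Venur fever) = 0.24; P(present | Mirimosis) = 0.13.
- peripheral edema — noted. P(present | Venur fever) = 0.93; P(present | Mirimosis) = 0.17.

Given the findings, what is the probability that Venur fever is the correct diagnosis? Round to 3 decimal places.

Multiply each prior by the joint likelihood of the evidence pattern (using 1 − P(present | H) for each absent finding):
  Venur fever: 0.34 × (1 − 0.24) × 0.93 = 0.24031
  Mirimosis: 0.66 × (1 − 0.13) × 0.17 = 0.097614
Normalizing constant Z = 0.24031 + 0.097614 = 0.33793.
P(Venur fever | evidence) = 0.24031 / 0.33793 ≈ 0.711.

0.711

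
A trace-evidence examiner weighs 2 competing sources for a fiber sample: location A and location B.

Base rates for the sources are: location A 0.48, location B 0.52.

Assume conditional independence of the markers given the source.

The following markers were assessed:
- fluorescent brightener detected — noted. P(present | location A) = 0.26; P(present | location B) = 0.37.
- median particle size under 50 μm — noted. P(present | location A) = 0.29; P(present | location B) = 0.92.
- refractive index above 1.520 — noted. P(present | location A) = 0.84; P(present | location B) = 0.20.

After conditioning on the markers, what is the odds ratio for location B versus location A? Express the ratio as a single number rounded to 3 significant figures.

Posterior odds equal prior odds times the likelihood ratio; only the two competing hypotheses matter.
  location B: 0.52 × 0.37 × 0.92 × 0.20 = 0.035402
  location A: 0.48 × 0.26 × 0.29 × 0.84 = 0.030401
Odds(location B : location A) = 0.035402 / 0.030401 ≈ 1.16.

1.16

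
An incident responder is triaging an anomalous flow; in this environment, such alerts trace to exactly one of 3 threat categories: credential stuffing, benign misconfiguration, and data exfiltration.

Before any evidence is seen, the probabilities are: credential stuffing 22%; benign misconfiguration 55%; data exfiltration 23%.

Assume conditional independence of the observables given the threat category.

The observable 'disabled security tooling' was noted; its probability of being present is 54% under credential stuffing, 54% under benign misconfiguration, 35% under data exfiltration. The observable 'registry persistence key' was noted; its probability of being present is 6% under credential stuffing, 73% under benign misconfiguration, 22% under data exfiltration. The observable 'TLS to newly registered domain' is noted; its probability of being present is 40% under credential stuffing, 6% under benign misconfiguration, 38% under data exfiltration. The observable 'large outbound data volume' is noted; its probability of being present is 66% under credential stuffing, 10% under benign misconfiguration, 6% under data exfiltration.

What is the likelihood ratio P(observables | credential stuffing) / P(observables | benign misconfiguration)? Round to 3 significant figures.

Joint likelihood of the observable pattern under each hypothesis:
  credential stuffing: 0.54 × 0.06 × 0.40 × 0.66 = 0.0085536
  benign misconfiguration: 0.54 × 0.73 × 0.06 × 0.10 = 0.0023652
Bayes factor = 0.0085536 / 0.0023652 ≈ 3.62

3.62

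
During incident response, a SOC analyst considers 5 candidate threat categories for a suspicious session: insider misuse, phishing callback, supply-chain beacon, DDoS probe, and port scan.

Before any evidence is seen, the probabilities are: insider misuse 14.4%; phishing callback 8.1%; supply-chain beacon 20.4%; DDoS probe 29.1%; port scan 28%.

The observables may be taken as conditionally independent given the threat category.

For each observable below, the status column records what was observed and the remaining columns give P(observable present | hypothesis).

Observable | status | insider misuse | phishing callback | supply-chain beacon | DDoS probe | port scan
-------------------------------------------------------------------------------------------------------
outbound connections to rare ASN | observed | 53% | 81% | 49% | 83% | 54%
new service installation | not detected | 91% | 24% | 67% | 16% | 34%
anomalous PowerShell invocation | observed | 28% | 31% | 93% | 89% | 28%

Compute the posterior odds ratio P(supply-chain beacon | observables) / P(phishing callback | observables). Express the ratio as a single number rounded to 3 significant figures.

1.98

The normalizing constant cancels in an odds ratio, so compute prior × likelihood for the two hypotheses only (using 1 − P(present | H) for each absent observable):
  supply-chain beacon: 0.204 × 0.49 × (1 − 0.67) × 0.93 = 0.030678
  phishing callback: 0.081 × 0.81 × (1 − 0.24) × 0.31 = 0.015458
Posterior odds = 0.030678 / 0.015458 ≈ 1.98.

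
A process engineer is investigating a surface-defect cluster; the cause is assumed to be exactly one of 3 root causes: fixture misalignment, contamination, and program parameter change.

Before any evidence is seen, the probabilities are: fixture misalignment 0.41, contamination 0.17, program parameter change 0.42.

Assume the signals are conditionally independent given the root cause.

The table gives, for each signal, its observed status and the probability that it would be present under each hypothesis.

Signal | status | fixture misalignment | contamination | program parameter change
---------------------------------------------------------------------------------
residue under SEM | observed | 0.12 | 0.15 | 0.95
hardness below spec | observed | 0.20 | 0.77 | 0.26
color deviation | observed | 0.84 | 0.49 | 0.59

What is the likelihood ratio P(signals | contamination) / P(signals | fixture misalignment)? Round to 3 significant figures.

2.81

The Bayes factor is the ratio of the joint likelihoods of the signal pattern under the two hypotheses.
  contamination: 0.15 × 0.77 × 0.49 = 0.056595
  fixture misalignment: 0.12 × 0.20 × 0.84 = 0.02016
Bayes factor = 0.056595 / 0.02016 ≈ 2.81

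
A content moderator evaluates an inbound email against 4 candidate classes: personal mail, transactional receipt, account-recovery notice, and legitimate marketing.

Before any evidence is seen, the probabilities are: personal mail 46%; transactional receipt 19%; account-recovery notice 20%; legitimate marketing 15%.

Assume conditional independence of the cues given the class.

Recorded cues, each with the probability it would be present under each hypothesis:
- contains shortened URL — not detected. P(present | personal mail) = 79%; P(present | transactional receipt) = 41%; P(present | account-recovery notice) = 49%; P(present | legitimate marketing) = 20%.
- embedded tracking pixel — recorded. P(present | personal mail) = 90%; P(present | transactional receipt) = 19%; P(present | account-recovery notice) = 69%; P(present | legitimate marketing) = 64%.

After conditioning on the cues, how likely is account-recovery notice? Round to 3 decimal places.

0.276

For each hypothesis, the unnormalized posterior weight is prior × product of the cue likelihoods (using 1 − P(present | H) for each absent cue):
  personal mail: 0.46 × (1 − 0.79) × 0.90 = 0.08694
  transactional receipt: 0.19 × (1 − 0.41) × 0.19 = 0.021299
  account-recovery notice: 0.20 × (1 − 0.49) × 0.69 = 0.07038
  legitimate marketing: 0.15 × (1 − 0.20) × 0.64 = 0.0768
The unnormalized weights sum to 0.25542.
P(account-recovery notice | evidence) = 0.07038 / 0.25542 ≈ 0.276.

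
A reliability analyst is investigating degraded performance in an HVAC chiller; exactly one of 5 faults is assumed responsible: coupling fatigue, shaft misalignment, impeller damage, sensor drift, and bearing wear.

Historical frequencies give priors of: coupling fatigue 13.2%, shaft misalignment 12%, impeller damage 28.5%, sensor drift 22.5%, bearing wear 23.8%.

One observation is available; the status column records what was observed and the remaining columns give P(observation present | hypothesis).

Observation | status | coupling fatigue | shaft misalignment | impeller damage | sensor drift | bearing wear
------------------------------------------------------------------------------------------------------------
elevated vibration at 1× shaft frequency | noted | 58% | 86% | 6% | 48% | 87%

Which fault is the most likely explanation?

bearing wear

Multiply each prior by the likelihood of the observation:
  coupling fatigue: 0.132 × 0.58 = 0.07656
  shaft misalignment: 0.120 × 0.86 = 0.1032
  impeller damage: 0.285 × 0.06 = 0.0171
  sensor drift: 0.225 × 0.48 = 0.108
  bearing wear: 0.238 × 0.87 = 0.20706
Marginal likelihood of the evidence = 0.51192.
P(coupling fatigue | evidence) ≈ 0.07656 / 0.51192 ≈ 0.150
P(shaft misalignment | evidence) ≈ 0.1032 / 0.51192 ≈ 0.202
P(impeller damage | evidence) ≈ 0.0171 / 0.51192 ≈ 0.033
P(sensor drift | evidence) ≈ 0.108 / 0.51192 ≈ 0.211
P(bearing wear | evidence) ≈ 0.20706 / 0.51192 ≈ 0.404
The largest is 0.404, so bearing wear is most probable.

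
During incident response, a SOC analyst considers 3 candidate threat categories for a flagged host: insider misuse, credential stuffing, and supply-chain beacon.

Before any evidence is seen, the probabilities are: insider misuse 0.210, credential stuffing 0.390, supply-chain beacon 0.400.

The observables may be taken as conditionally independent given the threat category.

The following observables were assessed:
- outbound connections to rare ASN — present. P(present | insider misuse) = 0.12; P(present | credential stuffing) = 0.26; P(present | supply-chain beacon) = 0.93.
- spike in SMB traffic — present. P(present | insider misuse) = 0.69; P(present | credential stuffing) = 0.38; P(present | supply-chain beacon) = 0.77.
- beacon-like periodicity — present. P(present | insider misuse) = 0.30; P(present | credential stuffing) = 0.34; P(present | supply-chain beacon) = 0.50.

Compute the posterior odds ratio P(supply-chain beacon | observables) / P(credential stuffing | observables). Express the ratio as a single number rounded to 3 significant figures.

Posterior odds equal prior odds times the likelihood ratio; only the two competing hypotheses matter.
  supply-chain beacon: 0.400 × 0.93 × 0.77 × 0.50 = 0.14322
  credential stuffing: 0.390 × 0.26 × 0.38 × 0.34 = 0.013101
Posterior odds = 0.14322 / 0.013101 ≈ 10.9.

10.9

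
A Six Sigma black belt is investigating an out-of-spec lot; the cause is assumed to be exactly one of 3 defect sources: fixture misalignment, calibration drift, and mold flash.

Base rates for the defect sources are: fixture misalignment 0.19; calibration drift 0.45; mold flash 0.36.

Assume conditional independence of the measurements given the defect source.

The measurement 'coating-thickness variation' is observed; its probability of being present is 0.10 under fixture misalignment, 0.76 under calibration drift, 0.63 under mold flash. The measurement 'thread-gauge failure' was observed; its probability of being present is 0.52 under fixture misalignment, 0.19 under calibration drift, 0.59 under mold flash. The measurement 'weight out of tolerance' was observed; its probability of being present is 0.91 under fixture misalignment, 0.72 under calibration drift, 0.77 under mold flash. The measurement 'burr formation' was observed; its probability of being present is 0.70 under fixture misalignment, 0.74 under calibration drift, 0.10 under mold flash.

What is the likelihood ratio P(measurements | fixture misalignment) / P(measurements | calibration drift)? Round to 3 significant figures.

0.431

Take the product of per-measurement likelihoods under each hypothesis, then divide.
  fixture misalignment: 0.10 × 0.52 × 0.91 × 0.70 = 0.033124
  calibration drift: 0.76 × 0.19 × 0.72 × 0.74 = 0.076936
Bayes factor = 0.033124 / 0.076936 ≈ 0.431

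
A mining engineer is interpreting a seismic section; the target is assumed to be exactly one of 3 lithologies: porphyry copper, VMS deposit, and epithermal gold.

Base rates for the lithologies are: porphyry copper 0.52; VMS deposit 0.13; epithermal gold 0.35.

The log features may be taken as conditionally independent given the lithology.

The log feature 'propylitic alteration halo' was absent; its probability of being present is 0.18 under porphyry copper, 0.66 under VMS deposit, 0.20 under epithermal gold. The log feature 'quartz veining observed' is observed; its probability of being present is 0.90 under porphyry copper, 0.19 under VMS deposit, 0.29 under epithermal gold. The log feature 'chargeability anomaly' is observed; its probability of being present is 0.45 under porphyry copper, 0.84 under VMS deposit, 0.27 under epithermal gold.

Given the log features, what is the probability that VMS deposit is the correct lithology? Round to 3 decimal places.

Multiply each prior by the joint likelihood of the log feature pattern (using 1 − P(present | H) for each absent log feature):
  porphyry copper: 0.52 × (1 − 0.18) × 0.90 × 0.45 = 0.17269
  VMS deposit: 0.13 × (1 − 0.66) × 0.19 × 0.84 = 0.0070543
  epithermal gold: 0.35 × (1 − 0.20) × 0.29 × 0.27 = 0.021924
Normalizing constant Z = 0.17269 + 0.0070543 + 0.021924 = 0.20167.
P(VMS deposit | evidence) = 0.0070543 / 0.20167 ≈ 0.035.

0.035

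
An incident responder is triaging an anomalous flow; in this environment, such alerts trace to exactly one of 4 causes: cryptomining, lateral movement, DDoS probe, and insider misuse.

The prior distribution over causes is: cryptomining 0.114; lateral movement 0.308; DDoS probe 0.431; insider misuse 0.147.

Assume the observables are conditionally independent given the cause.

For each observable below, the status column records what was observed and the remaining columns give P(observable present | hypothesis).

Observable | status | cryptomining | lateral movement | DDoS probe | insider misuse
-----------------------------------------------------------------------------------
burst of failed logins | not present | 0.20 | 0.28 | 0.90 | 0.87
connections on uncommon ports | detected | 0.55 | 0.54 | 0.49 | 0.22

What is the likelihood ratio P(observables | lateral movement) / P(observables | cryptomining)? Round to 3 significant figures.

The Bayes factor is the ratio of the joint likelihoods of the observable pattern under the two hypotheses (using 1 − P(present | H) for each absent observable).
  lateral movement: (1 − 0.28) × 0.54 = 0.3888
  cryptomining: (1 − 0.20) × 0.55 = 0.44
Bayes factor = 0.3888 / 0.44 ≈ 0.884

0.884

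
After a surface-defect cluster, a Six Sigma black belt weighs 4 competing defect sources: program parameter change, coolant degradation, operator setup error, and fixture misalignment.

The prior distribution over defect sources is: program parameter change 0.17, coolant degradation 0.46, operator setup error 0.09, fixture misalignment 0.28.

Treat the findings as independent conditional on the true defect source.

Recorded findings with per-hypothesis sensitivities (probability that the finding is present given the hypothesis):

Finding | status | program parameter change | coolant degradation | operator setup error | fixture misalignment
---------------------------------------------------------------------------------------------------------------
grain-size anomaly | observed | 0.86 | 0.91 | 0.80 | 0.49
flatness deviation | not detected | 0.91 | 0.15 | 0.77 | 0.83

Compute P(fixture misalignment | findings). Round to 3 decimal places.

0.057

For each hypothesis, the unnormalized posterior weight is prior × product of the finding likelihoods (using 1 − P(present | H) for each absent finding):
  program parameter change: 0.17 × 0.86 × (1 − 0.91) = 0.013158
  coolant degradation: 0.46 × 0.91 × (1 − 0.15) = 0.35581
  operator setup error: 0.09 × 0.80 × (1 − 0.77) = 0.01656
  fixture misalignment: 0.28 × 0.49 × (1 − 0.83) = 0.023324
Normalizing constant Z = 0.013158 + 0.35581 + 0.01656 + 0.023324 = 0.40885.
P(fixture misalignment | evidence) = 0.023324 / 0.40885 ≈ 0.057.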